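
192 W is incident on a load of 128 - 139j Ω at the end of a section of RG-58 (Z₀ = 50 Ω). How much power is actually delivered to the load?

|Γ| = |(78 − j139)/(178 − j139)| = 0.706
|Γ|² = 0.498
P_refl = |Γ|²·P_inc = 95.6 W, P_del = (1 − |Γ|²)·P_inc = 96.4 W

P_delivered ≈ 96.4 W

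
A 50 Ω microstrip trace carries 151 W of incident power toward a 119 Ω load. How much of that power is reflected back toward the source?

Γ = (119 − 50)/(119 + 50) = 0.408
|Γ|² = 0.167
P_refl = |Γ|²·P_inc = 25.2 W, P_del = (1 − |Γ|²)·P_inc = 126 W

P_reflected ≈ 25.2 W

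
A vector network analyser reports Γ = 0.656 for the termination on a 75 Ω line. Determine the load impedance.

Z_L ≈ 361 Ω

Z_L = Z_0·(1 + Γ)/(1 − Γ) = 75·(1.66)/(0.344)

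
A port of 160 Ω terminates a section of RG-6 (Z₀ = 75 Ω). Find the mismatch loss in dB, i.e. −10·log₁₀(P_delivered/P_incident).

Γ = (160 − 75)/(160 + 75) = 0.362
|Γ|² = 0.131, so P_del/P_inc = 1 − |Γ|² = 0.869
ML = −10·log₁₀(1 − |Γ|²)

mismatch loss ≈ 0.609 dB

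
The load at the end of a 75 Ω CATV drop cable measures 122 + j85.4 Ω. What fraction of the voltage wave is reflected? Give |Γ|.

|Γ| ≈ 0.454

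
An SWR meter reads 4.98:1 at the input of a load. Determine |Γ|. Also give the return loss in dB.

|Γ| ≈ 0.666; return loss ≈ 3.54 dB

|Γ| = (S − 1)/(S + 1) = (4.98 − 1)/(4.98 + 1) = 3.98/5.98
RL = −20·log₁₀|Γ| = −20·log₁₀(0.666)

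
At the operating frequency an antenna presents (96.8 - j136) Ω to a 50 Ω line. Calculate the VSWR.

Γ = (Z_L − Z_0)/(Z_L + Z_0) = (46.8 − j136)/(146.8 − j136)
|Γ| = 144/200 = 0.719
VSWR = (1 + |Γ|)/(1 − |Γ|) = 1.72/0.281

VSWR ≈ 6.11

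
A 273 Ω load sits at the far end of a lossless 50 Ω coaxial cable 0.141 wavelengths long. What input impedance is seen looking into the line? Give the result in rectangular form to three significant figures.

Z_in ≈ 14.9 − j38.6 Ω

βl = 2π × 0.141 = 50.8°
tan(βl) = tan(50.8°) = 1.22
Z_in = Z_0·(Z_L + jZ_0·tanβl)/(Z_0 + jZ_L·tanβl)
     = 50·(273 + j61.2)/(50 + j334)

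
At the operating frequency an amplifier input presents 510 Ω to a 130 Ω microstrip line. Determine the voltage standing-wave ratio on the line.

Γ = (510 − 130)/(510 + 130) = 0.594
VSWR = (1 + 0.594)/(1 − 0.594)

VSWR ≈ 3.92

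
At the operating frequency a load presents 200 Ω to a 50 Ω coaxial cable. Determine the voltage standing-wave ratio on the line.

VSWR ≈ 4

Γ = (200 − 50)/(200 + 50) = 0.6
VSWR = (1 + 0.6)/(1 − 0.6)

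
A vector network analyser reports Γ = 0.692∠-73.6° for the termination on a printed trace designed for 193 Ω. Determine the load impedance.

Z_L ≈ 92.4 − j235 Ω

Z_L = Z_0·(1 + Γ)/(1 − Γ) = 193·(1.2 − j0.664)/(0.805 + j0.664)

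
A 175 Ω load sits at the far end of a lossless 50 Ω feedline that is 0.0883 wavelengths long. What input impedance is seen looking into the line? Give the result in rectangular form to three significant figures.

Z_in ≈ 42.5 − j61.1 Ω

βl = 2π × 0.0883 = 31.8°
tan(βl) = tan(31.8°) = 0.62
Z_in = Z_0·(Z_L + jZ_0·tanβl)/(Z_0 + jZ_L·tanβl)
     = 50·(175 + j31)/(50 + j108)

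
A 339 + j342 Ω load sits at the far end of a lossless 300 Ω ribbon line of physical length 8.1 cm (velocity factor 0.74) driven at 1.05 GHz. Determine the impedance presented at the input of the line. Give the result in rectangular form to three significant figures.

Z_in ≈ 119 + j95 Ω

λ = v/f = 0.74·c / 1.05 GHz = 0.211 m
βl = 2π·l/λ = 2π × 0.383 = 138°
tan(βl) = tan(138°) = -0.903
Z_in = Z_0·(Z_L + jZ_0·tanβl)/(Z_0 + jZ_L·tanβl)
     = 300·(339 + j71.1)/(609 − j306)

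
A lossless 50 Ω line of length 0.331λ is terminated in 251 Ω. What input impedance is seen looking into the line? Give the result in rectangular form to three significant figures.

Z_in ≈ 12.9 + j26.5 Ω

βl = 2π × 0.331 = 119°
tan(βl) = tan(119°) = -1.79
Z_in = Z_0·(Z_L + jZ_0·tanβl)/(Z_0 + jZ_L·tanβl)
     = 50·(251 − j89.6)/(50 − j450)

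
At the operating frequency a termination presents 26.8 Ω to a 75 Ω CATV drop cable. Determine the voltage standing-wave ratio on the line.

VSWR ≈ 2.8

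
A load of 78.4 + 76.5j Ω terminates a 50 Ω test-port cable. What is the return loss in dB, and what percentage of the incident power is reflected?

Γ = (28.4 + j76.5)/(128.4 + j76.5), |Γ| = 0.546
RL = −20·log₁₀(0.546) = 5.26 dB
P_refl/P_inc = |Γ|² = 0.298

RL ≈ 5.26 dB; 29.8% of incident power reflected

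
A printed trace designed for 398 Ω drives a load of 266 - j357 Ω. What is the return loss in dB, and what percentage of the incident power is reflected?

Γ = (-132 − j357)/(664 − j357), |Γ| = 0.505
RL = −20·log₁₀(0.505) = 5.94 dB
P_refl/P_inc = |Γ|² = 0.255

RL ≈ 5.94 dB; 25.5% of incident power reflected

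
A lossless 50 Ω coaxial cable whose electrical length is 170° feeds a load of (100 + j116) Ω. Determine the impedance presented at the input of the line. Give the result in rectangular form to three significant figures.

tan(βl) = tan(170°) = -0.176
Z_in = Z_0·(Z_L + jZ_0·tanβl)/(Z_0 + jZ_L·tanβl)
     = 50·(100 + j107)/(70.5 − j17.6)

Z_in ≈ 48.9 + j88.3 Ω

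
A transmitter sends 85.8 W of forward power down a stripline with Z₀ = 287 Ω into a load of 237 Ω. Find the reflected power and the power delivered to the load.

Γ = (237 − 287)/(237 + 287) = -0.0954
|Γ|² = 0.0091
P_refl = |Γ|²·P_inc = 0.781 W, P_del = (1 − |Γ|²)·P_inc = 85 W

P_reflected ≈ 0.781 W; P_delivered ≈ 85 W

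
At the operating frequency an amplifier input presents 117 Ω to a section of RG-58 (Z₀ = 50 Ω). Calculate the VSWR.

Γ = (117 − 50)/(117 + 50) = 0.401
VSWR = (1 + 0.401)/(1 − 0.401)

VSWR ≈ 2.34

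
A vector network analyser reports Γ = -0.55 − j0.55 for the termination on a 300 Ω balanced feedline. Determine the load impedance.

Z_L ≈ 43.8 − j122 Ω

Z_L = Z_0·(1 + Γ)/(1 − Γ) = 300·(0.45 − j0.55)/(1.55 + j0.55)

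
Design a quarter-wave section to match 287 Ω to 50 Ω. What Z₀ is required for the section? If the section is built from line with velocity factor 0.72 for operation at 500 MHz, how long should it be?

Z_qwt ≈ 120 Ω; length ≈ 10.8 cm

Z_qwt = √(Z_0·R_L) = √(50 × 287) = √14350
λ = 0.72·c/f = 0.432 m, so l = λ/4 = 0.108 m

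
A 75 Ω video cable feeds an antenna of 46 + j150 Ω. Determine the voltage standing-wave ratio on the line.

VSWR ≈ 8.65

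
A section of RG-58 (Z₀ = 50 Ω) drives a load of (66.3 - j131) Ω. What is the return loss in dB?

Γ = (16.3 − j131)/(116.3 − j131), |Γ| = 0.754
RL = −20·log₁₀|Γ| = −20·log₁₀(0.754)

RL ≈ 2.46 dB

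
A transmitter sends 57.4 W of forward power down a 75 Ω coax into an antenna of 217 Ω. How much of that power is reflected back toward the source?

Γ = (217 − 75)/(217 + 75) = 0.486
|Γ|² = 0.236
P_refl = |Γ|²·P_inc = 13.6 W, P_del = (1 − |Γ|²)·P_inc = 43.8 W

P_reflected ≈ 13.6 W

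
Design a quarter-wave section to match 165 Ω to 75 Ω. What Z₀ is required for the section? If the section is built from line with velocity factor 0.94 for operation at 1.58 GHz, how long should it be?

Z_qwt ≈ 111 Ω; length ≈ 4.46 cm

Z_qwt = √(Z_0·R_L) = √(75 × 165) = √12380
λ = 0.94·c/f = 0.178 m, so l = λ/4 = 0.0446 m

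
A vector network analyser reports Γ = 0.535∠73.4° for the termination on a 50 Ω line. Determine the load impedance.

Z_L ≈ 36.4 + j52.3 Ω

Z_L = Z_0·(1 + Γ)/(1 − Γ) = 50·(1.15 + j0.513)/(0.847 − j0.513)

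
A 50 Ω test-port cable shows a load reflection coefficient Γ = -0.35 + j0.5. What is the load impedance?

Z_L ≈ 15.1 + j24.1 Ω

Z_L = Z_0·(1 + Γ)/(1 − Γ) = 50·(0.65 + j0.5)/(1.35 − j0.5)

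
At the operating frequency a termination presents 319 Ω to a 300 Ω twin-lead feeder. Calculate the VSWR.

VSWR ≈ 1.06

For a purely resistive load, VSWR = R_L/Z_0 or Z_0/R_L (whichever > 1) = 319/300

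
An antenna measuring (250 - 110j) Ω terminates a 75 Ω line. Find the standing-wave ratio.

VSWR ≈ 4.03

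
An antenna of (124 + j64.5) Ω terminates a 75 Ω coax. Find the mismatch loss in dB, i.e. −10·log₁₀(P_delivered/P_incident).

Γ = (49 + j64.5)/(199 + j64.5), |Γ| = 0.387
|Γ|² = 0.15, so P_del/P_inc = 1 − |Γ|² = 0.85
ML = −10·log₁₀(1 − |Γ|²)

mismatch loss ≈ 0.705 dB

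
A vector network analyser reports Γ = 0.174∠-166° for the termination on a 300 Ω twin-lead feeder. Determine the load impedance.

Z_L = Z_0·(1 + Γ)/(1 − Γ) = 300·(0.831 − j0.0421)/(1.17 + j0.0421)

Z_L ≈ 213 − j18.5 Ω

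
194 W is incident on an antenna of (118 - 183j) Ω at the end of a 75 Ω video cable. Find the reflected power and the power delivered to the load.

|Γ| = |(43 − j183)/(193 − j183)| = 0.707
|Γ|² = 0.5
P_refl = |Γ|²·P_inc = 96.9 W, P_del = (1 − |Γ|²)·P_inc = 97.1 W

P_reflected ≈ 96.9 W; P_delivered ≈ 97.1 W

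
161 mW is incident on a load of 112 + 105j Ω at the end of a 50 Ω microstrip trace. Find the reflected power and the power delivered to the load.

P_reflected ≈ 64.2 mW; P_delivered ≈ 96.8 mW

|Γ| = |(62 + j105)/(162 + j105)| = 0.632
|Γ|² = 0.399
P_refl = |Γ|²·P_inc = 64.2 mW, P_del = (1 − |Γ|²)·P_inc = 96.8 mW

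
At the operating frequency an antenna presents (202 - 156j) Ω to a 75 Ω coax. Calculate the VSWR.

Γ = (Z_L − Z_0)/(Z_L + Z_0) = (127 − j156)/(277 − j156)
|Γ| = 201/318 = 0.633
VSWR = (1 + |Γ|)/(1 − |Γ|) = 1.63/0.367

VSWR ≈ 4.45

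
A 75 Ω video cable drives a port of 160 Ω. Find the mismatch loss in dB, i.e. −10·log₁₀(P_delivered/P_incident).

Γ = (160 − 75)/(160 + 75) = 0.362
|Γ|² = 0.131, so P_del/P_inc = 1 − |Γ|² = 0.869
ML = −10·log₁₀(1 − |Γ|²)

mismatch loss ≈ 0.609 dB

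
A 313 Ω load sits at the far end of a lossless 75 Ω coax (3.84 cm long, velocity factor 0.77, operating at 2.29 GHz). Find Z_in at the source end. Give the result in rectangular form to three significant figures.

Z_in ≈ 36.3 + j71.2 Ω

λ = v/f = 0.77·c / 2.29 GHz = 0.101 m
βl = 2π·l/λ = 2π × 0.381 = 137°
tan(βl) = tan(137°) = -0.931
Z_in = Z_0·(Z_L + jZ_0·tanβl)/(Z_0 + jZ_L·tanβl)
     = 75·(313 − j69.8)/(75 − j291)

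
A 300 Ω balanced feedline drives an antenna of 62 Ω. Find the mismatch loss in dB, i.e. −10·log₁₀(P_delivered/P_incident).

mismatch loss ≈ 2.46 dB

Γ = (62 − 300)/(62 + 300) = -0.657
|Γ|² = 0.432, so P_del/P_inc = 1 − |Γ|² = 0.568
ML = −10·log₁₀(1 − |Γ|²)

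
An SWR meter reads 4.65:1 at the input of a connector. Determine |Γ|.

|Γ| ≈ 0.646

|Γ| = (S − 1)/(S + 1) = (4.65 − 1)/(4.65 + 1) = 3.65/5.65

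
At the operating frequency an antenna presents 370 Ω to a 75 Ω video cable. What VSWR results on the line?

VSWR ≈ 4.93

Γ = (370 − 75)/(370 + 75) = 0.663
VSWR = (1 + 0.663)/(1 − 0.663)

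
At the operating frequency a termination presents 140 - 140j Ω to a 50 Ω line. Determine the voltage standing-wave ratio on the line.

Γ = (Z_L − Z_0)/(Z_L + Z_0) = (90 − j140)/(190 − j140)
|Γ| = 166/236 = 0.705
VSWR = (1 + |Γ|)/(1 − |Γ|) = 1.71/0.295

VSWR ≈ 5.78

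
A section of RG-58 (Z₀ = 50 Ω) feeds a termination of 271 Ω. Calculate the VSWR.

Γ = (271 − 50)/(271 + 50) = 0.688
VSWR = (1 + 0.688)/(1 − 0.688)

VSWR ≈ 5.42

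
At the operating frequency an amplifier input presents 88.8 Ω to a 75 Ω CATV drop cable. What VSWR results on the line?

VSWR ≈ 1.18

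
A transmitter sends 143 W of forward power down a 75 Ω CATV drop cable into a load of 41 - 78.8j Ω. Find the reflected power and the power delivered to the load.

|Γ| = |(-34 − j78.8)/(116 − j78.8)| = 0.612
|Γ|² = 0.375
P_refl = |Γ|²·P_inc = 53.6 W, P_del = (1 − |Γ|²)·P_inc = 89.4 W

P_reflected ≈ 53.6 W; P_delivered ≈ 89.4 W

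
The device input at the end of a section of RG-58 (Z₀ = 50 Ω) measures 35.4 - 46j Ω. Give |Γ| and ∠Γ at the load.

Γ = (Z_L − Z_0)/(Z_L + Z_0) = (-14.6 − j46)/(85.4 − j46)
|Γ| = 48.3/97 = 0.498

Γ ≈ 0.498 ∠ -79.3°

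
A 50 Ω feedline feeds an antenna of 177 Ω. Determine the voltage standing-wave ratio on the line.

Γ = (177 − 50)/(177 + 50) = 0.559
VSWR = (1 + 0.559)/(1 − 0.559)

VSWR ≈ 3.54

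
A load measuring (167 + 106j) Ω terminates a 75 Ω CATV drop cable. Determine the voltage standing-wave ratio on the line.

VSWR ≈ 3.27

Γ = (Z_L − Z_0)/(Z_L + Z_0) = (92 + j106)/(242 + j106)
|Γ| = 140/264 = 0.531
VSWR = (1 + |Γ|)/(1 − |Γ|) = 1.53/0.469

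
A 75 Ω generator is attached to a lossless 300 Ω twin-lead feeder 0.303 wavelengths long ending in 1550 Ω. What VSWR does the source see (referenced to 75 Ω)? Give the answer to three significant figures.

VSWR ≈ 3.8

βl = 2π × 0.303 = 109°
tan(βl) = -2.89
Z_in = Z_0·(Z_L + jZ_0·tanβl)/(Z_0 + jZ_L·tanβl) = 64.7 + j99.4 Ω
Γ_s = (Z_in − Z_s)/(Z_in + Z_s) = (-10.3 + j99.4)/(140 + j99.4), |Γ_s| = 0.583
VSWR = (1 + |Γ_s|)/(1 − |Γ_s|)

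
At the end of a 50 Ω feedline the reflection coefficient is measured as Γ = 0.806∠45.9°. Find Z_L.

Z_L = Z_0·(1 + Γ)/(1 − Γ) = 50·(1.56 + j0.579)/(0.439 − j0.579)

Z_L ≈ 33.2 + j110 Ω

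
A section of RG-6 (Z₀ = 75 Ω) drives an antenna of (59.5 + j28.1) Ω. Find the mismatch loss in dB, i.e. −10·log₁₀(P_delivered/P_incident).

Γ = (-15.5 + j28.1)/(134.5 + j28.1), |Γ| = 0.234
|Γ|² = 0.0545, so P_del/P_inc = 1 − |Γ|² = 0.945
ML = −10·log₁₀(1 − |Γ|²)

mismatch loss ≈ 0.244 dB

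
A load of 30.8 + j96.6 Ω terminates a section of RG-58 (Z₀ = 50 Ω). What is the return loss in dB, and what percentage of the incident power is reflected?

Γ = (-19.2 + j96.6)/(80.8 + j96.6), |Γ| = 0.782
RL = −20·log₁₀(0.782) = 2.14 dB
P_refl/P_inc = |Γ|² = 0.612

RL ≈ 2.14 dB; 61.2% of incident power reflected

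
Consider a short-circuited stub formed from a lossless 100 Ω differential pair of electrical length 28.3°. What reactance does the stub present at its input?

tan(βl) = 0.538
For a short-circuited stub, Z_in = jZ_0·tan(βl)

X_in ≈ 53.8 Ω (inductive)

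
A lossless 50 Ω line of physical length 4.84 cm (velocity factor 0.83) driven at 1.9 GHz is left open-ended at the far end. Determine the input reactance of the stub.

X_in ≈ 46.6 Ω (inductive)

λ = v/f = 0.83·c / 1.9 GHz = 0.131 m
βl = 2π·l/λ = 2π × 0.369 = 133°
tan(βl) = -1.07
For an open-ended stub, Z_in = −jZ_0·cot(βl) = −jZ_0/tan(βl)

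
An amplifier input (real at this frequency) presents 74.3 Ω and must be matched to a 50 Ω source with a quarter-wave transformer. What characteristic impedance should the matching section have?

Z_qwt = √(Z_0·R_L) = √(50 × 74.3) = √3715

Z_qwt ≈ 61 Ω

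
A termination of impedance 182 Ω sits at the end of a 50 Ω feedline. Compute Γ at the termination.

Γ = (Z_L − Z_0)/(Z_L + Z_0) = (182 − 50)/(182 + 50) = 132/232

Γ = 0.569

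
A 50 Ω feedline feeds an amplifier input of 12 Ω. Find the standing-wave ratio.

VSWR ≈ 4.17

For a purely resistive load, VSWR = R_L/Z_0 or Z_0/R_L (whichever > 1) = 50/12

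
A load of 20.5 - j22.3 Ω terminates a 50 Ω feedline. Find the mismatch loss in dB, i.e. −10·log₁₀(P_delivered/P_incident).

Γ = (-29.5 − j22.3)/(70.5 − j22.3), |Γ| = 0.5
|Γ|² = 0.25, so P_del/P_inc = 1 − |Γ|² = 0.75
ML = −10·log₁₀(1 − |Γ|²)

mismatch loss ≈ 1.25 dB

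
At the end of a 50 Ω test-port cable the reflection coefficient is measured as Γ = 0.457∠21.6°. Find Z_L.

Z_L = Z_0·(1 + Γ)/(1 − Γ) = 50·(1.42 + j0.168)/(0.575 − j0.168)

Z_L ≈ 110 + j46.9 Ω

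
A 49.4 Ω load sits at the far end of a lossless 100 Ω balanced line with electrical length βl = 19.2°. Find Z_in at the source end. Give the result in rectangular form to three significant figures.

tan(βl) = tan(19.2°) = 0.348
Z_in = Z_0·(Z_L + jZ_0·tanβl)/(Z_0 + jZ_L·tanβl)
     = 100·(49.4 + j34.8)/(100 + j17.2)

Z_in ≈ 53.8 + j25.6 Ω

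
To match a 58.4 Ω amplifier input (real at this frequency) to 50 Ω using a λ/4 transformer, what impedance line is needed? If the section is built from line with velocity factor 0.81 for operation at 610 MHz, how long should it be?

Z_qwt ≈ 54 Ω; length ≈ 9.96 cm

Z_qwt = √(Z_0·R_L) = √(50 × 58.4) = √2920
λ = 0.81·c/f = 0.398 m, so l = λ/4 = 0.0996 m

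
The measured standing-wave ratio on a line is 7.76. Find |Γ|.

|Γ| = (S − 1)/(S + 1) = (7.76 − 1)/(7.76 + 1) = 6.76/8.76

|Γ| ≈ 0.772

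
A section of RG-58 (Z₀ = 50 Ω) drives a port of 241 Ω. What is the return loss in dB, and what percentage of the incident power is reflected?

RL ≈ 3.66 dB; 43.1% of incident power reflected

Γ = (241 − 50)/(241 + 50) = 0.656
RL = −20·log₁₀(0.656) = 3.66 dB
P_refl/P_inc = |Γ|² = 0.431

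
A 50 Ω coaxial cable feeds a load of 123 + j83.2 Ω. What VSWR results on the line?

Γ = (Z_L − Z_0)/(Z_L + Z_0) = (73 + j83.2)/(173 + j83.2)
|Γ| = 111/192 = 0.577
VSWR = (1 + |Γ|)/(1 − |Γ|) = 1.58/0.423

VSWR ≈ 3.72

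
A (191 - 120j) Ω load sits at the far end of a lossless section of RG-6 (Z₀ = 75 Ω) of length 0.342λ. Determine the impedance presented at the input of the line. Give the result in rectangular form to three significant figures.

Z_in ≈ 36.9 + j62.7 Ω

βl = 2π × 0.342 = 123°
tan(βl) = tan(123°) = -1.53
Z_in = Z_0·(Z_L + jZ_0·tanβl)/(Z_0 + jZ_L·tanβl)
     = 75·(191 − j235)/(-109 − j293)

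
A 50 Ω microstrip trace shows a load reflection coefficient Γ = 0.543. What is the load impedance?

Z_L ≈ 169 Ω

Z_L = Z_0·(1 + Γ)/(1 − Γ) = 50·(1.54)/(0.457)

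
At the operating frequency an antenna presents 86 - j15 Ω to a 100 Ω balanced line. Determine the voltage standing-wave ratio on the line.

VSWR ≈ 1.25

Γ = (Z_L − Z_0)/(Z_L + Z_0) = (-14 − j15)/(186 − j15)
|Γ| = 20.5/187 = 0.11
VSWR = (1 + |Γ|)/(1 − |Γ|) = 1.11/0.89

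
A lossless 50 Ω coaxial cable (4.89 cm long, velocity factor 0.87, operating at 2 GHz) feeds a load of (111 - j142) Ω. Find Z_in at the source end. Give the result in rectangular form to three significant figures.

Z_in ≈ 26.6 + j71.9 Ω

λ = v/f = 0.87·c / 2 GHz = 0.131 m
βl = 2π·l/λ = 2π × 0.375 = 135°
tan(βl) = tan(135°) = -1
Z_in = Z_0·(Z_L + jZ_0·tanβl)/(Z_0 + jZ_L·tanβl)
     = 50·(111 − j192)/(-92.5 − j111)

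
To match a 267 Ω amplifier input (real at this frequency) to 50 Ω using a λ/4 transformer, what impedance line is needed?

Z_qwt ≈ 116 Ω

Z_qwt = √(Z_0·R_L) = √(50 × 267) = √13350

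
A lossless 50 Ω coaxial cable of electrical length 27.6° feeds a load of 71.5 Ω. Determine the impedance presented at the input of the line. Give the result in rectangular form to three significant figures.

tan(βl) = tan(27.6°) = 0.523
Z_in = Z_0·(Z_L + jZ_0·tanβl)/(Z_0 + jZ_L·tanβl)
     = 50·(71.5 + j26.1)/(50 + j37.4)

Z_in ≈ 58.4 − j17.5 Ω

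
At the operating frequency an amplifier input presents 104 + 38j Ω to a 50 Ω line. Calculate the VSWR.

VSWR ≈ 2.43

Γ = (Z_L − Z_0)/(Z_L + Z_0) = (54 + j38)/(154 + j38)
|Γ| = 66/159 = 0.416
VSWR = (1 + |Γ|)/(1 − |Γ|) = 1.42/0.584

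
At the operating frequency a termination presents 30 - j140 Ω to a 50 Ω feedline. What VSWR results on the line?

VSWR ≈ 15.3

Γ = (Z_L − Z_0)/(Z_L + Z_0) = (-20 − j140)/(80 − j140)
|Γ| = 141/161 = 0.877
VSWR = (1 + |Γ|)/(1 − |Γ|) = 1.88/0.123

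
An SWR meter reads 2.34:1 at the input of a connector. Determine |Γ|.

|Γ| = (S − 1)/(S + 1) = (2.34 − 1)/(2.34 + 1) = 1.34/3.34

|Γ| ≈ 0.401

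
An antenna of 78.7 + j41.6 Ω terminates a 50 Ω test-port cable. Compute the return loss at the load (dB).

Γ = (28.7 + j41.6)/(128.7 + j41.6), |Γ| = 0.374
RL = −20·log₁₀|Γ| = −20·log₁₀(0.374)

RL ≈ 8.55 dB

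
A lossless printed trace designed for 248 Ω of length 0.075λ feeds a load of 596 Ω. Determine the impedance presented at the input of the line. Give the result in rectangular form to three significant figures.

Z_in ≈ 300 − j241 Ω

βl = 2π × 0.075 = 27°
tan(βl) = tan(27°) = 0.51
Z_in = Z_0·(Z_L + jZ_0·tanβl)/(Z_0 + jZ_L·tanβl)
     = 248·(596 + j126)/(248 + j304)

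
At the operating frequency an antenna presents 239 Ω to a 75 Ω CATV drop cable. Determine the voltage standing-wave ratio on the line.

VSWR ≈ 3.19

Γ = (239 − 75)/(239 + 75) = 0.522
VSWR = (1 + 0.522)/(1 − 0.522)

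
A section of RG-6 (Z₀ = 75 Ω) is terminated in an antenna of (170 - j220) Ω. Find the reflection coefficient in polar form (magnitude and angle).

Γ ≈ 0.728 ∠ -24.7°

Γ = (Z_L − Z_0)/(Z_L + Z_0) = (95 − j220)/(245 − j220)
|Γ| = 240/329 = 0.728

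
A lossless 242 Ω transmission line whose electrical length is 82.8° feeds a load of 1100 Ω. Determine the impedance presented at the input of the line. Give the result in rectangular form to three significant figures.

Z_in ≈ 54 − j29.1 Ω

tan(βl) = tan(82.8°) = 7.92
Z_in = Z_0·(Z_L + jZ_0·tanβl)/(Z_0 + jZ_L·tanβl)
     = 242·(1100 + j1920)/(242 + j8710)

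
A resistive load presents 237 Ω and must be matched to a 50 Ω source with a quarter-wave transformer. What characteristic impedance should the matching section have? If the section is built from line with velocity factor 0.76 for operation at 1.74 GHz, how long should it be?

Z_qwt ≈ 109 Ω; length ≈ 3.28 cm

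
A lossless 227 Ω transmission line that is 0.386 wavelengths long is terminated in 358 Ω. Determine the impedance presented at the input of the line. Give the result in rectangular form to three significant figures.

Z_in ≈ 218 + j102 Ω

βl = 2π × 0.386 = 139°
tan(βl) = tan(139°) = -0.871
Z_in = Z_0·(Z_L + jZ_0·tanβl)/(Z_0 + jZ_L·tanβl)
     = 227·(358 − j198)/(227 − j312)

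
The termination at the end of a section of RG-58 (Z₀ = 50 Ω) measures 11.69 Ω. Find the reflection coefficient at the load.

Γ = -0.621

Γ = (Z_L − Z_0)/(Z_L + Z_0) = (11.69 − 50)/(11.69 + 50) = -38.31/61.69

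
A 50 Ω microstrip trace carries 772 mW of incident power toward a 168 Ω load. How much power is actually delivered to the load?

P_delivered ≈ 546 mW

Γ = (168 − 50)/(168 + 50) = 0.541
|Γ|² = 0.293
P_refl = |Γ|²·P_inc = 226 mW, P_del = (1 − |Γ|²)·P_inc = 546 mW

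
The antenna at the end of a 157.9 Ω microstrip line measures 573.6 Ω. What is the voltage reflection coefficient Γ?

Γ = (Z_L − Z_0)/(Z_L + Z_0) = (573.6 − 157.9)/(573.6 + 157.9) = 415.7/731.5

Γ = 0.568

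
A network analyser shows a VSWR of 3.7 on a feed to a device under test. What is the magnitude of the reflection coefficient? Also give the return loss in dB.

|Γ| = (S − 1)/(S + 1) = (3.7 − 1)/(3.7 + 1) = 2.7/4.7
RL = −20·log₁₀|Γ| = −20·log₁₀(0.574)

|Γ| ≈ 0.574; return loss ≈ 4.81 dB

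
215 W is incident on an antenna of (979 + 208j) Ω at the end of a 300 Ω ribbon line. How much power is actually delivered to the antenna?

|Γ| = |(679 + j208)/(1279 + j208)| = 0.548
|Γ|² = 0.3
P_refl = |Γ|²·P_inc = 64.6 W, P_del = (1 − |Γ|²)·P_inc = 150 W

P_delivered ≈ 150 W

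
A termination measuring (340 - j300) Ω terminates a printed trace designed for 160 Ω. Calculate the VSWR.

Γ = (Z_L − Z_0)/(Z_L + Z_0) = (180 − j300)/(500 − j300)
|Γ| = 350/583 = 0.6
VSWR = (1 + |Γ|)/(1 − |Γ|) = 1.6/0.4

VSWR ≈ 4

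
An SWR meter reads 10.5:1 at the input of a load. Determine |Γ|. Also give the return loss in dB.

|Γ| ≈ 0.826; return loss ≈ 1.66 dB

|Γ| = (S − 1)/(S + 1) = (10.5 − 1)/(10.5 + 1) = 9.5/11.5
RL = −20·log₁₀|Γ| = −20·log₁₀(0.826)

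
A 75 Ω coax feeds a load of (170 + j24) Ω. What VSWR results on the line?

Γ = (Z_L − Z_0)/(Z_L + Z_0) = (95 + j24)/(245 + j24)
|Γ| = 98/246 = 0.398
VSWR = (1 + |Γ|)/(1 − |Γ|) = 1.4/0.602

VSWR ≈ 2.32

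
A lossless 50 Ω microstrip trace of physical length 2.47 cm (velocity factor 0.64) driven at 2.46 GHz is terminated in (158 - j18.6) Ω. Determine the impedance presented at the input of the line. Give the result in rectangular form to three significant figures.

Z_in ≈ 18.9 + j21.8 Ω

λ = v/f = 0.64·c / 2.46 GHz = 0.078 m
βl = 2π·l/λ = 2π × 0.316 = 114°
tan(βl) = tan(114°) = -2.25
Z_in = Z_0·(Z_L + jZ_0·tanβl)/(Z_0 + jZ_L·tanβl)
     = 50·(158 − j131)/(8.08 − j356)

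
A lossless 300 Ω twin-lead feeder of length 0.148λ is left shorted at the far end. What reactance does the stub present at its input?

X_in ≈ 402 Ω (inductive)

βl = 2π × 0.148 = 53.3°
tan(βl) = 1.34
For a shorted stub, Z_in = jZ_0·tan(βl)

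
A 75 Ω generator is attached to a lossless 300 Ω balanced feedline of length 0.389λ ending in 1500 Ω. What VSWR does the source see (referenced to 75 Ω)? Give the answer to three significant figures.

VSWR ≈ 12.5

βl = 2π × 0.389 = 140°
tan(βl) = -0.838
Z_in = Z_0·(Z_L + jZ_0·tanβl)/(Z_0 + jZ_L·tanβl) = 138 + j325 Ω
Γ_s = (Z_in − Z_s)/(Z_in + Z_s) = (62.6 + j325)/(213 + j325), |Γ_s| = 0.852
VSWR = (1 + |Γ_s|)/(1 − |Γ_s|)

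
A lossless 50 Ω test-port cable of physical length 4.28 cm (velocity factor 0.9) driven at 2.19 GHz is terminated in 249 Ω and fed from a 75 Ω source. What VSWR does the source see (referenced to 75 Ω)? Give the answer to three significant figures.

VSWR ≈ 6.13

λ = v/f = 0.9·c / 2.19 GHz = 0.123 m
βl = 2π·l/λ = 2π × 0.347 = 125°
tan(βl) = -1.43
Z_in = Z_0·(Z_L + jZ_0·tanβl)/(Z_0 + jZ_L·tanβl) = 14.7 + j32.9 Ω
Γ_s = (Z_in − Z_s)/(Z_in + Z_s) = (-60.3 + j32.9)/(89.7 + j32.9), |Γ_s| = 0.72
VSWR = (1 + |Γ_s|)/(1 − |Γ_s|)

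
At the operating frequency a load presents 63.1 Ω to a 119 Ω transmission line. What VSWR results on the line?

For a purely resistive load, VSWR = R_L/Z_0 or Z_0/R_L (whichever > 1) = 119/63.1

VSWR ≈ 1.89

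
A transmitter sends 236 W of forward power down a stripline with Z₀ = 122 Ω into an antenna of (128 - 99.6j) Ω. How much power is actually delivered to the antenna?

P_delivered ≈ 204 W

|Γ| = |(6 − j99.6)/(250 − j99.6)| = 0.371
|Γ|² = 0.137
P_refl = |Γ|²·P_inc = 32.4 W, P_del = (1 − |Γ|²)·P_inc = 204 W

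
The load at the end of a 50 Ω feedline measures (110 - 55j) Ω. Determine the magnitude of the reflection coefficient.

|Γ| ≈ 0.481

Γ = (Z_L − Z_0)/(Z_L + Z_0) = (60 − j55)/(160 − j55)
|Γ| = 81.4/169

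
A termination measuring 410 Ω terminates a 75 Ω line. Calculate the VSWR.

Γ = (410 − 75)/(410 + 75) = 0.691
VSWR = (1 + 0.691)/(1 − 0.691)

VSWR ≈ 5.47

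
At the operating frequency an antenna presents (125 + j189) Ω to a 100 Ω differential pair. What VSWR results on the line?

VSWR ≈ 4.69

Γ = (Z_L − Z_0)/(Z_L + Z_0) = (25 + j189)/(225 + j189)
|Γ| = 191/294 = 0.649
VSWR = (1 + |Γ|)/(1 − |Γ|) = 1.65/0.351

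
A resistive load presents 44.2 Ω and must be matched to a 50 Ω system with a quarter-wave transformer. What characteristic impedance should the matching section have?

Z_qwt = √(Z_0·R_L) = √(50 × 44.2) = √2210

Z_qwt ≈ 47 Ω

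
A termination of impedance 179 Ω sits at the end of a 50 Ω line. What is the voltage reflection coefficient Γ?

Γ = (Z_L − Z_0)/(Z_L + Z_0) = (179 − 50)/(179 + 50) = 129/229

Γ = 0.563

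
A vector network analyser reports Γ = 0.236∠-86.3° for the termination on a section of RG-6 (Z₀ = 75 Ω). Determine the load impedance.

Z_L = Z_0·(1 + Γ)/(1 − Γ) = 75·(1.02 − j0.236)/(0.985 + j0.236)

Z_L ≈ 69.1 − j34.5 Ω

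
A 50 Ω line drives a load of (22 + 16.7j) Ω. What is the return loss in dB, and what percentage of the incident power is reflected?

Γ = (-28 + j16.7)/(72 + j16.7), |Γ| = 0.441
RL = −20·log₁₀(0.441) = 7.11 dB
P_refl/P_inc = |Γ|² = 0.195

RL ≈ 7.11 dB; 19.5% of incident power reflected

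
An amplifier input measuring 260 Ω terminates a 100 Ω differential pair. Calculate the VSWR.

Γ = (260 − 100)/(260 + 100) = 0.444
VSWR = (1 + 0.444)/(1 − 0.444)

VSWR ≈ 2.6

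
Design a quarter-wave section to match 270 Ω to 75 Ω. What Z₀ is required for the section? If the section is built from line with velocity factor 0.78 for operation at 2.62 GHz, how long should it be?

Z_qwt = √(Z_0·R_L) = √(75 × 270) = √20250
λ = 0.78·c/f = 0.0893 m, so l = λ/4 = 0.0223 m

Z_qwt ≈ 142 Ω; length ≈ 2.23 cm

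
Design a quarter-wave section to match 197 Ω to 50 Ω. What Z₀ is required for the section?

Z_qwt ≈ 99.2 Ω

Z_qwt = √(Z_0·R_L) = √(50 × 197) = √9850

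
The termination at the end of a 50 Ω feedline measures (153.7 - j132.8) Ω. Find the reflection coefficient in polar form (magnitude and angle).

Γ ≈ 0.693 ∠ -18.9°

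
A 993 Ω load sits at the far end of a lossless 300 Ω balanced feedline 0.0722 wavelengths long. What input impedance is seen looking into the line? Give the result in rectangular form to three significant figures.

βl = 2π × 0.0722 = 26°
tan(βl) = tan(26°) = 0.488
Z_in = Z_0·(Z_L + jZ_0·tanβl)/(Z_0 + jZ_L·tanβl)
     = 300·(993 + j146)/(300 + j484)

Z_in ≈ 341 − j404 Ω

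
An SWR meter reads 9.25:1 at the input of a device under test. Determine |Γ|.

|Γ| ≈ 0.805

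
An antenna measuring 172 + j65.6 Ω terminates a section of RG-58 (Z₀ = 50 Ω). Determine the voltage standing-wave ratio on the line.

Γ = (Z_L − Z_0)/(Z_L + Z_0) = (122 + j65.6)/(222 + j65.6)
|Γ| = 139/231 = 0.598
VSWR = (1 + |Γ|)/(1 − |Γ|) = 1.6/0.402

VSWR ≈ 3.98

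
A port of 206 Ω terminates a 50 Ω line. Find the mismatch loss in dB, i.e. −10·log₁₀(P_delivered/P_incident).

Γ = (206 − 50)/(206 + 50) = 0.609
|Γ|² = 0.371, so P_del/P_inc = 1 − |Γ|² = 0.629
ML = −10·log₁₀(1 − |Γ|²)

mismatch loss ≈ 2.02 dB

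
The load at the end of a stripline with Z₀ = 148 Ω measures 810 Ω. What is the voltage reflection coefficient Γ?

Γ = 0.691

Γ = (Z_L − Z_0)/(Z_L + Z_0) = (810 − 148)/(810 + 148) = 662/958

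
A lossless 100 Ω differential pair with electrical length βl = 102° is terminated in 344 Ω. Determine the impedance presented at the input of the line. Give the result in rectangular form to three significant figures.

tan(βl) = tan(102°) = -4.7
Z_in = Z_0·(Z_L + jZ_0·tanβl)/(Z_0 + jZ_L·tanβl)
     = 100·(344 − j470)/(100 − j1620)

Z_in ≈ 30.3 + j19.4 Ω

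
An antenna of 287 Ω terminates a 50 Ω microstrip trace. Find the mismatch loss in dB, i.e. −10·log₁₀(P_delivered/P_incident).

mismatch loss ≈ 2.96 dB

Γ = (287 − 50)/(287 + 50) = 0.703
|Γ|² = 0.495, so P_del/P_inc = 1 − |Γ|² = 0.505
ML = −10·log₁₀(1 − |Γ|²)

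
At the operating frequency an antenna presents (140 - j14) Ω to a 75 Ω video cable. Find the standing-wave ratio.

VSWR ≈ 1.89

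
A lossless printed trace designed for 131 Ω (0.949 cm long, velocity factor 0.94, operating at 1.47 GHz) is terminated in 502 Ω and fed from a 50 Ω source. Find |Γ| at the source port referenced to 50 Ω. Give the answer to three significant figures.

λ = v/f = 0.94·c / 1.47 GHz = 0.192 m
βl = 2π·l/λ = 2π × 0.0495 = 17.8°
tan(βl) = 0.321
Z_in = Z_0·(Z_L + jZ_0·tanβl)/(Z_0 + jZ_L·tanβl) = 220 − j229 Ω
Γ_s = (Z_in − Z_s)/(Z_in + Z_s) = (170 − j229)/(270 − j229), |Γ_s| = 0.806

|Γ| ≈ 0.806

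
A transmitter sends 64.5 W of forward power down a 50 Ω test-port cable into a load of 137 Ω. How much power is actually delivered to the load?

Γ = (137 − 50)/(137 + 50) = 0.465
|Γ|² = 0.216
P_refl = |Γ|²·P_inc = 14 W, P_del = (1 − |Γ|²)·P_inc = 50.5 W

P_delivered ≈ 50.5 W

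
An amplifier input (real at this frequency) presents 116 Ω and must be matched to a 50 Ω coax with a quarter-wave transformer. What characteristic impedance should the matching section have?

Z_qwt ≈ 76.2 Ω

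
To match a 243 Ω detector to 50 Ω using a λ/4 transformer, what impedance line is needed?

Z_qwt = √(Z_0·R_L) = √(50 × 243) = √12150

Z_qwt ≈ 110 Ω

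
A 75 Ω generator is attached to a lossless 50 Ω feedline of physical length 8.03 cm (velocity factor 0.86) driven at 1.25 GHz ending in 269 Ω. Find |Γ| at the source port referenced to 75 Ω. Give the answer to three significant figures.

|Γ| ≈ 0.691

λ = v/f = 0.86·c / 1.25 GHz = 0.206 m
βl = 2π·l/λ = 2π × 0.389 = 140°
tan(βl) = -0.837
Z_in = Z_0·(Z_L + jZ_0·tanβl)/(Z_0 + jZ_L·tanβl) = 21.5 + j54.9 Ω
Γ_s = (Z_in − Z_s)/(Z_in + Z_s) = (-53.5 + j54.9)/(96.5 + j54.9), |Γ_s| = 0.691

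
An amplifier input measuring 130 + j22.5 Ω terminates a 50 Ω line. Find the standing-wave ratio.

Γ = (Z_L − Z_0)/(Z_L + Z_0) = (80 + j22.5)/(180 + j22.5)
|Γ| = 83.1/181 = 0.458
VSWR = (1 + |Γ|)/(1 − |Γ|) = 1.46/0.542

VSWR ≈ 2.69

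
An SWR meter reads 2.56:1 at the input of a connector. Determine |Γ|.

|Γ| ≈ 0.438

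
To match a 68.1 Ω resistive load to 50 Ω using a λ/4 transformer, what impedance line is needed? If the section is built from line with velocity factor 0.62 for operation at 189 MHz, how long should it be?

Z_qwt = √(Z_0·R_L) = √(50 × 68.1) = √3405
λ = 0.62·c/f = 0.984 m, so l = λ/4 = 0.246 m

Z_qwt ≈ 58.4 Ω; length ≈ 24.6 cm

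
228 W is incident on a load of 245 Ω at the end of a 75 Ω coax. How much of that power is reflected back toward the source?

P_reflected ≈ 64.3 W

Γ = (245 − 75)/(245 + 75) = 0.531
|Γ|² = 0.282
P_refl = |Γ|²·P_inc = 64.3 W, P_del = (1 − |Γ|²)·P_inc = 164 W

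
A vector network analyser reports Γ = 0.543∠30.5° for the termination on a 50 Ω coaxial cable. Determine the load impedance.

Z_L = Z_0·(1 + Γ)/(1 − Γ) = 50·(1.47 + j0.276)/(0.532 − j0.276)

Z_L ≈ 98.2 + j76.7 Ω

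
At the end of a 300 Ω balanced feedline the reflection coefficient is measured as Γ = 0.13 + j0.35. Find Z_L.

Z_L ≈ 294 + j239 Ω

Z_L = Z_0·(1 + Γ)/(1 − Γ) = 300·(1.13 + j0.35)/(0.87 − j0.35)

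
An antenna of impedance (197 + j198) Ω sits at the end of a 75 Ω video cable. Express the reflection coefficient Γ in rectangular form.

Γ ≈ 0.64 + j0.262

Γ = (Z_L − Z_0)/(Z_L + Z_0) = (122 + j198)/(272 + j198)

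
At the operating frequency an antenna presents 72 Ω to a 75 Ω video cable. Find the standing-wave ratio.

VSWR ≈ 1.04

For a purely resistive load, VSWR = R_L/Z_0 or Z_0/R_L (whichever > 1) = 75/72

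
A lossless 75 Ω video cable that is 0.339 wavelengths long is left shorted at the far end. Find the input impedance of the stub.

Z_in ≈ −j120 Ω

βl = 2π × 0.339 = 122°
tan(βl) = -1.6
For a shorted stub, Z_in = jZ_0·tan(βl)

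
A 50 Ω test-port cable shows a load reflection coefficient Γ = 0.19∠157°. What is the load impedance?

Z_L ≈ 34.8 + j5.36 Ω

Z_L = Z_0·(1 + Γ)/(1 − Γ) = 50·(0.825 + j0.0742)/(1.17 − j0.0742)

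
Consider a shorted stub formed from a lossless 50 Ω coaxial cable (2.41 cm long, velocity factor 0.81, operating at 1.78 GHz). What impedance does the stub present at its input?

Z_in ≈ +j101 Ω

λ = v/f = 0.81·c / 1.78 GHz = 0.137 m
βl = 2π·l/λ = 2π × 0.177 = 63.6°
tan(βl) = 2.01
For a shorted stub, Z_in = jZ_0·tan(βl)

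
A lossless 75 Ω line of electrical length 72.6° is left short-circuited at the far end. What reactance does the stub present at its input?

X_in ≈ 239 Ω (inductive)

tan(βl) = 3.19
For a short-circuited stub, Z_in = jZ_0·tan(βl)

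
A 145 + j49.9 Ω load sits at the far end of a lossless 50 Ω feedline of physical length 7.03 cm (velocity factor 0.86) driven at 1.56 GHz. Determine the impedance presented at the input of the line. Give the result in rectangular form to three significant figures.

λ = v/f = 0.86·c / 1.56 GHz = 0.165 m
βl = 2π·l/λ = 2π × 0.425 = 153°
tan(βl) = tan(153°) = -0.509
Z_in = Z_0·(Z_L + jZ_0·tanβl)/(Z_0 + jZ_L·tanβl)
     = 50·(145 + j24.5)/(75.4 − j73.8)

Z_in ≈ 41 + j56.3 Ω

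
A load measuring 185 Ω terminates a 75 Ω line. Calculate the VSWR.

VSWR ≈ 2.47

For a purely resistive load, VSWR = R_L/Z_0 or Z_0/R_L (whichever > 1) = 185/75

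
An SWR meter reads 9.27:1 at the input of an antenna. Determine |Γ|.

|Γ| = (S − 1)/(S + 1) = (9.27 − 1)/(9.27 + 1) = 8.27/10.3

|Γ| ≈ 0.805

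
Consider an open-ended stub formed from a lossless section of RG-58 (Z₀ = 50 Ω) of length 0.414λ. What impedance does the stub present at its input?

Z_in ≈ +j83.3 Ω

βl = 2π × 0.414 = 149°
tan(βl) = -0.6
For an open-ended stub, Z_in = −jZ_0·cot(βl) = −jZ_0/tan(βl)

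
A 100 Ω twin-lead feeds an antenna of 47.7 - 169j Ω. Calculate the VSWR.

VSWR ≈ 8.44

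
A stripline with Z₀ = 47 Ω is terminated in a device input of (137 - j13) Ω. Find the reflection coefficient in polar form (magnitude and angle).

Γ ≈ 0.493 ∠ -4.18°

Γ = (Z_L − Z_0)/(Z_L + Z_0) = (90 − j13)/(184 − j13)
|Γ| = 90.9/184 = 0.493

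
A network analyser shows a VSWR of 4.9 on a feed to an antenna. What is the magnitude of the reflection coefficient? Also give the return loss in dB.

|Γ| = (S − 1)/(S + 1) = (4.9 − 1)/(4.9 + 1) = 3.9/5.9
RL = −20·log₁₀|Γ| = −20·log₁₀(0.661)

|Γ| ≈ 0.661; return loss ≈ 3.6 dB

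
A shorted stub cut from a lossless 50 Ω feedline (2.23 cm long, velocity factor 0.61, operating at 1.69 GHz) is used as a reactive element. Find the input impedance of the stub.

Z_in ≈ +j176 Ω

λ = v/f = 0.61·c / 1.69 GHz = 0.108 m
βl = 2π·l/λ = 2π × 0.206 = 74.1°
tan(βl) = 3.52
For a shorted stub, Z_in = jZ_0·tan(βl)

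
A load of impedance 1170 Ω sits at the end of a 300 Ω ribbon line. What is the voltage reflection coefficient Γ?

Γ = (Z_L − Z_0)/(Z_L + Z_0) = (1170 − 300)/(1170 + 300) = 870/1470

Γ = 0.592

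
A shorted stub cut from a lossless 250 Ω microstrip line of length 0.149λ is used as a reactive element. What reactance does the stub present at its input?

X_in ≈ 340 Ω (inductive)

βl = 2π × 0.149 = 53.6°
tan(βl) = 1.36
For a shorted stub, Z_in = jZ_0·tan(βl)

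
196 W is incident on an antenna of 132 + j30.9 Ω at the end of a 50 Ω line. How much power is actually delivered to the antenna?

P_delivered ≈ 152 W

|Γ| = |(82 + j30.9)/(182 + j30.9)| = 0.475
|Γ|² = 0.225
P_refl = |Γ|²·P_inc = 44.2 W, P_del = (1 − |Γ|²)·P_inc = 152 W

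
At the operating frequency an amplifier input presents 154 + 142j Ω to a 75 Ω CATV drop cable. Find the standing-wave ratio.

VSWR ≈ 4.04

Γ = (Z_L − Z_0)/(Z_L + Z_0) = (79 + j142)/(229 + j142)
|Γ| = 162/269 = 0.603
VSWR = (1 + |Γ|)/(1 − |Γ|) = 1.6/0.397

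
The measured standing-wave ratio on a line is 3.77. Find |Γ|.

|Γ| = (S − 1)/(S + 1) = (3.77 − 1)/(3.77 + 1) = 2.77/4.77

|Γ| ≈ 0.581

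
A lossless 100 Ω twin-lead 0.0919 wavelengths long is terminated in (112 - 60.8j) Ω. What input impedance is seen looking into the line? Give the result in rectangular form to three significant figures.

βl = 2π × 0.0919 = 33.1°
tan(βl) = tan(33.1°) = 0.651
Z_in = Z_0·(Z_L + jZ_0·tanβl)/(Z_0 + jZ_L·tanβl)
     = 100·(112 + j4.35)/(140 + j73)

Z_in ≈ 64.3 − j30.5 Ω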